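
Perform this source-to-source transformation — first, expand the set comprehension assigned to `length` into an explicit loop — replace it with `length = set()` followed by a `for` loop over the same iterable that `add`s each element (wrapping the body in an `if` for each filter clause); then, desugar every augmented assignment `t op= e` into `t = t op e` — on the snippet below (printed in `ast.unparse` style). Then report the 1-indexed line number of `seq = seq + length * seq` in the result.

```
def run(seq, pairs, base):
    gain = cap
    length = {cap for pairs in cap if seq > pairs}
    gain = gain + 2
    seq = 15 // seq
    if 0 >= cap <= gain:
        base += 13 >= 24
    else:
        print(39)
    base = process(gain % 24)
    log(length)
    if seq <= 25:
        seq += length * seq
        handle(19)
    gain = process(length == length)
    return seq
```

16

Transformed code:
def run(seq, pairs, base):
    gain = cap
    length = set()
    for pairs in cap:
        if seq > pairs:
            length.add(cap)
    gain = gain + 2
    seq = 15 // seq
    if 0 >= cap <= gain:
        base = base + (13 >= 24)
    else:
        print(39)
    base = process(gain % 24)
    log(length)
    if seq <= 25:
        seq = seq + length * seq
        handle(19)
    gain = process(length == length)
    return seq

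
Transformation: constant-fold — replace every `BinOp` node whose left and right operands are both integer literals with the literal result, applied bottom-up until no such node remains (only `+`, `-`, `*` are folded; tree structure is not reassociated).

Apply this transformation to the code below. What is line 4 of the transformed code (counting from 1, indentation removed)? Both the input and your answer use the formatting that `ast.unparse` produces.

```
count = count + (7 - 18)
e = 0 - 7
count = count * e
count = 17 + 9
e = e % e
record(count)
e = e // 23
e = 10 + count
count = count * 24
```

count = 26

Transformed code:
count = count + -11
e = -7
count = count * e
count = 26
e = e % e
record(count)
e = e // 23
e = 10 + count
count = count * 24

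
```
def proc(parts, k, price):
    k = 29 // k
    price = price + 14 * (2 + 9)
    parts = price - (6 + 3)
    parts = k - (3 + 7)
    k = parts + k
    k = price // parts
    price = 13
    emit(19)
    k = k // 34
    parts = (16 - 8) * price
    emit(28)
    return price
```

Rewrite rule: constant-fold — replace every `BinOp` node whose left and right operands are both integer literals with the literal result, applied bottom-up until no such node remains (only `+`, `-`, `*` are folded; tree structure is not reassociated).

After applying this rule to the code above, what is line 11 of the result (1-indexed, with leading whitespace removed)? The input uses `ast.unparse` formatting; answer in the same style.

Transformed code:
def proc(parts, k, price):
    k = 29 // k
    price = price + 154
    parts = price - 9
    parts = k - 10
    k = parts + k
    k = price // parts
    price = 13
    emit(19)
    k = k // 34
    parts = 8 * price
    emit(28)
    return price

parts = 8 * price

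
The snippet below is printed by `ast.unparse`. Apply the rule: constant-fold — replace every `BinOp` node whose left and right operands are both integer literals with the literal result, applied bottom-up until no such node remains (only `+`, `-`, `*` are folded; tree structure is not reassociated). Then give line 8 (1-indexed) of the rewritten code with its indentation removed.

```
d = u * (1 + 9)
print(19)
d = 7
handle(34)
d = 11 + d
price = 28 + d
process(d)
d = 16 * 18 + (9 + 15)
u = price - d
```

d = 312

Transformed code:
d = u * 10
print(19)
d = 7
handle(34)
d = 11 + d
price = 28 + d
process(d)
d = 312
u = price - d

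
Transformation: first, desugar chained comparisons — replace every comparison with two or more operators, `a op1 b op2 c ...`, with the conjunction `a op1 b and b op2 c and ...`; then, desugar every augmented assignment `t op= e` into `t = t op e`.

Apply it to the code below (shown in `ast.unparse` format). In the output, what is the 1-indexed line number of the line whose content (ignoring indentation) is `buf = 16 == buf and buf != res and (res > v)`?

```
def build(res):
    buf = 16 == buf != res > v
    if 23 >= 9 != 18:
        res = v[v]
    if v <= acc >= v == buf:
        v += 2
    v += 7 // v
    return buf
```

2

Transformed code:
def build(res):
    buf = 16 == buf and buf != res and (res > v)
    if 23 >= 9 and 9 != 18:
        res = v[v]
    if v <= acc and acc >= v and (v == buf):
        v = v + 2
    v = v + 7 // v
    return buf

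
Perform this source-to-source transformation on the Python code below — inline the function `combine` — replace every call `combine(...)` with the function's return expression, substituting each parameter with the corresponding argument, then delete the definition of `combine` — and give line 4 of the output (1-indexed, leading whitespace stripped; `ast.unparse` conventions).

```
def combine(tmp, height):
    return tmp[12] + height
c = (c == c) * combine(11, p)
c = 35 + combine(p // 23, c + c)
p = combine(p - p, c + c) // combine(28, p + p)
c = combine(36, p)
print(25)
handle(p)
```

c = 36[12] + p

Transformed code:
c = (c == c) * (11[12] + p)
c = 35 + ((p // 23)[12] + (c + c))
p = ((p - p)[12] + (c + c)) // (28[12] + (p + p))
c = 36[12] + p
print(25)
handle(p)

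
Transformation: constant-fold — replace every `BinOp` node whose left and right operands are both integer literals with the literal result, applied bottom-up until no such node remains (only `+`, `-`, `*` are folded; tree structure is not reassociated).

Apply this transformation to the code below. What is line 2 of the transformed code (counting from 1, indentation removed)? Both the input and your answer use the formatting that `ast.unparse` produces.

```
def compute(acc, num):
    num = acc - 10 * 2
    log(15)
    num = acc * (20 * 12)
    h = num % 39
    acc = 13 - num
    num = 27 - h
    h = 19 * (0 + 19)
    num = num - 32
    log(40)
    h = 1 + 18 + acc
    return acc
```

num = acc - 20

Transformed code:
def compute(acc, num):
    num = acc - 20
    log(15)
    num = acc * 240
    h = num % 39
    acc = 13 - num
    num = 27 - h
    h = 361
    num = num - 32
    log(40)
    h = 19 + acc
    return acc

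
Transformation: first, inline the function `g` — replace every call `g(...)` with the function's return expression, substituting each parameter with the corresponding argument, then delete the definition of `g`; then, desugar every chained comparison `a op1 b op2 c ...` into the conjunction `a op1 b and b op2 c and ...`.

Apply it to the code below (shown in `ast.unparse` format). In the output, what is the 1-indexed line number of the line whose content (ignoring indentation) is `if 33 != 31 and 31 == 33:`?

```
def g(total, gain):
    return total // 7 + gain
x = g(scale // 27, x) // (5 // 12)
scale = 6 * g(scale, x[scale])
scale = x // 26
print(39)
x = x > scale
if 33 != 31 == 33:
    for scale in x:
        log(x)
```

6

Transformed code:
x = (scale // 27 // 7 + x) // (5 // 12)
scale = 6 * (scale // 7 + x[scale])
scale = x // 26
print(39)
x = x > scale
if 33 != 31 and 31 == 33:
    for scale in x:
        log(x)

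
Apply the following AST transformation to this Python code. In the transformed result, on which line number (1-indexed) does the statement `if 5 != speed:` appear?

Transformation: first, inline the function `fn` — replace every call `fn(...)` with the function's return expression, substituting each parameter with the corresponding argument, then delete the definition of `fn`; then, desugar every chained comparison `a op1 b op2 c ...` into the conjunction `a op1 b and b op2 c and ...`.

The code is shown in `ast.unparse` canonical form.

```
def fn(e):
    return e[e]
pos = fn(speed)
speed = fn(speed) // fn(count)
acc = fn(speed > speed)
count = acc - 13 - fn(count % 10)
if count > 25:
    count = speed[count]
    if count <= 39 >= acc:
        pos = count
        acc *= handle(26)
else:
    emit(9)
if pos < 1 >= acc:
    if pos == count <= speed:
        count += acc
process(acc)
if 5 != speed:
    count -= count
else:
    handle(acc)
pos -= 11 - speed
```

Transformed code:
pos = speed[speed]
speed = speed[speed] // count[count]
acc = (speed > speed)[speed > speed]
count = acc - 13 - (count % 10)[count % 10]
if count > 25:
    count = speed[count]
    if count <= 39 and 39 >= acc:
        pos = count
        acc *= handle(26)
else:
    emit(9)
if pos < 1 and 1 >= acc:
    if pos == count and count <= speed:
        count += acc
process(acc)
if 5 != speed:
    count -= count
else:
    handle(acc)
pos -= 11 - speed

16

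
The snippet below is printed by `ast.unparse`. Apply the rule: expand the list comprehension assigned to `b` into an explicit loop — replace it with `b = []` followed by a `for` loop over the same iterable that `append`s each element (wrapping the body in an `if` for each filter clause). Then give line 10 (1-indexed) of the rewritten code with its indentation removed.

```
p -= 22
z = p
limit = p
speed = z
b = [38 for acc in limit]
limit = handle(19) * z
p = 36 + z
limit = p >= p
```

Transformed code:
p -= 22
z = p
limit = p
speed = z
b = []
for acc in limit:
    b.append(38)
limit = handle(19) * z
p = 36 + z
limit = p >= p

limit = p >= p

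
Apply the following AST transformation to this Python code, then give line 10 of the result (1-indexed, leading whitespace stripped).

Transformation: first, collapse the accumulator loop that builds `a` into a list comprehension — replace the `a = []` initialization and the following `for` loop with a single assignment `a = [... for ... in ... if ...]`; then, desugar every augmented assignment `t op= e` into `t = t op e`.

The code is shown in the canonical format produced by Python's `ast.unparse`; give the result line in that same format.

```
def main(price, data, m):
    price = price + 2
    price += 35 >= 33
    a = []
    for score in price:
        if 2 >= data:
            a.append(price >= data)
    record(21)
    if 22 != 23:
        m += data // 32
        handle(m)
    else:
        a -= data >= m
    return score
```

a = a - (data >= m)

Transformed code:
def main(price, data, m):
    price = price + 2
    price = price + (35 >= 33)
    a = [price >= data for score in price if 2 >= data]
    record(21)
    if 22 != 23:
        m = m + data // 32
        handle(m)
    else:
        a = a - (data >= m)
    return score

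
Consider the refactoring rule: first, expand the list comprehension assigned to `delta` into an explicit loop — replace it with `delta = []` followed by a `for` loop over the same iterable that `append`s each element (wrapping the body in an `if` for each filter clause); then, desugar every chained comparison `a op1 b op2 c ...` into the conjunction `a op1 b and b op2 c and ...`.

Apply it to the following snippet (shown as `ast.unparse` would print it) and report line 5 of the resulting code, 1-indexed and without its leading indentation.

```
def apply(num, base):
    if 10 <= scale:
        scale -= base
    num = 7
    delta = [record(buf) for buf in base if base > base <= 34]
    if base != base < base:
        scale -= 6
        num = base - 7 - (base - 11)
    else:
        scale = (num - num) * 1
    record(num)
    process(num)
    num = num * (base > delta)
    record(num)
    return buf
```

delta = []

Transformed code:
def apply(num, base):
    if 10 <= scale:
        scale -= base
    num = 7
    delta = []
    for buf in base:
        if base > base and base <= 34:
            delta.append(record(buf))
    if base != base and base < base:
        scale -= 6
        num = base - 7 - (base - 11)
    else:
        scale = (num - num) * 1
    record(num)
    process(num)
    num = num * (base > delta)
    record(num)
    return buf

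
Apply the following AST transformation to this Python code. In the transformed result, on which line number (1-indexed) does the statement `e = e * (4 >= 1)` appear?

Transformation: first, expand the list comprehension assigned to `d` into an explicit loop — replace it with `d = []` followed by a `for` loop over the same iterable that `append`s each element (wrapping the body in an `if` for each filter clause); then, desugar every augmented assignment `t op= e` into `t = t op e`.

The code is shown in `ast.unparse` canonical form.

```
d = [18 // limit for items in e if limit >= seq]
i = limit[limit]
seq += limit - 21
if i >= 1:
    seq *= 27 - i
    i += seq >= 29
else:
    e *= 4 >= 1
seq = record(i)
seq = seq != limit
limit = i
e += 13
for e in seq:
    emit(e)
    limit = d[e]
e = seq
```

11

Transformed code:
d = []
for items in e:
    if limit >= seq:
        d.append(18 // limit)
i = limit[limit]
seq = seq + (limit - 21)
if i >= 1:
    seq = seq * (27 - i)
    i = i + (seq >= 29)
else:
    e = e * (4 >= 1)
seq = record(i)
seq = seq != limit
limit = i
e = e + 13
for e in seq:
    emit(e)
    limit = d[e]
e = seq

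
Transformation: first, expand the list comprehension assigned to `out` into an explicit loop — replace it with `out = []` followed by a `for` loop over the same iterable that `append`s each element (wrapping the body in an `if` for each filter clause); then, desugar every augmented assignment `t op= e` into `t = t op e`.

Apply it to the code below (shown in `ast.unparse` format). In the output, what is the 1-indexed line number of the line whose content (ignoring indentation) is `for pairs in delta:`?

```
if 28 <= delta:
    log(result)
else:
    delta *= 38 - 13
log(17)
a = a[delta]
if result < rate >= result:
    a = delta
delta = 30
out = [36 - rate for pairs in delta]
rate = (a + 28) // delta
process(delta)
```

11

Transformed code:
if 28 <= delta:
    log(result)
else:
    delta = delta * (38 - 13)
log(17)
a = a[delta]
if result < rate >= result:
    a = delta
delta = 30
out = []
for pairs in delta:
    out.append(36 - rate)
rate = (a + 28) // delta
process(delta)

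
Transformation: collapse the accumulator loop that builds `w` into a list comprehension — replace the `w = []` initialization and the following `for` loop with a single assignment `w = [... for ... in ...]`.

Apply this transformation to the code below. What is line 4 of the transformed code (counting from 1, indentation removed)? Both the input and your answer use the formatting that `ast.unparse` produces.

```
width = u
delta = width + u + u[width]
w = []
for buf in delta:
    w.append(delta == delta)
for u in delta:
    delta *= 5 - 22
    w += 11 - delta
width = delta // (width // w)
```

Transformed code:
width = u
delta = width + u + u[width]
w = [delta == delta for buf in delta]
for u in delta:
    delta *= 5 - 22
    w += 11 - delta
width = delta // (width // w)

for u in delta:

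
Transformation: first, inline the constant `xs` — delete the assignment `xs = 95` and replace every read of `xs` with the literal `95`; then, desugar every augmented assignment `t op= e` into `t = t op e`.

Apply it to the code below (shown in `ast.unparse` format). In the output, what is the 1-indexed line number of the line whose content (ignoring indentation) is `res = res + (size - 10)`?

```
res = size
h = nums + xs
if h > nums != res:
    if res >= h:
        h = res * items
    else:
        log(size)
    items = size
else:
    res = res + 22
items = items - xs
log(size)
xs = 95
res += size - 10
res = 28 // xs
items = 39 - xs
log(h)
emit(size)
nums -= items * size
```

13

Transformed code:
res = size
h = nums + 95
if h > nums != res:
    if res >= h:
        h = res * items
    else:
        log(size)
    items = size
else:
    res = res + 22
items = items - 95
log(size)
res = res + (size - 10)
res = 28 // 95
items = 39 - 95
log(h)
emit(size)
nums = nums - items * size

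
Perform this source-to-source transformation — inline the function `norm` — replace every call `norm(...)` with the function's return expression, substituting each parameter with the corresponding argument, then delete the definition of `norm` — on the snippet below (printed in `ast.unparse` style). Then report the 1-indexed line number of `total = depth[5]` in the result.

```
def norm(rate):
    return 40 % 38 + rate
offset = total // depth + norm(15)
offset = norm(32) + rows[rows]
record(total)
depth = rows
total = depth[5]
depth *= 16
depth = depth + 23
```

Transformed code:
offset = total // depth + (40 % 38 + 15)
offset = 40 % 38 + 32 + rows[rows]
record(total)
depth = rows
total = depth[5]
depth *= 16
depth = depth + 23

5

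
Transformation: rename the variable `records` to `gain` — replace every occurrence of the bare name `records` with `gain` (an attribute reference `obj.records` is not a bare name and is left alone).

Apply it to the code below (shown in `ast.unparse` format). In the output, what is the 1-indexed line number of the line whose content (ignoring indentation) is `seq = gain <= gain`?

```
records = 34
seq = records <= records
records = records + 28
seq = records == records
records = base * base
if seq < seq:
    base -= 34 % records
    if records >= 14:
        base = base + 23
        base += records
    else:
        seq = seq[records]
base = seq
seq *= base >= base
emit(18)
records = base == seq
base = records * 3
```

2

Transformed code:
gain = 34
seq = gain <= gain
gain = gain + 28
seq = gain == gain
gain = base * base
if seq < seq:
    base -= 34 % gain
    if gain >= 14:
        base = base + 23
        base += gain
    else:
        seq = seq[gain]
base = seq
seq *= base >= base
emit(18)
gain = base == seq
base = gain * 3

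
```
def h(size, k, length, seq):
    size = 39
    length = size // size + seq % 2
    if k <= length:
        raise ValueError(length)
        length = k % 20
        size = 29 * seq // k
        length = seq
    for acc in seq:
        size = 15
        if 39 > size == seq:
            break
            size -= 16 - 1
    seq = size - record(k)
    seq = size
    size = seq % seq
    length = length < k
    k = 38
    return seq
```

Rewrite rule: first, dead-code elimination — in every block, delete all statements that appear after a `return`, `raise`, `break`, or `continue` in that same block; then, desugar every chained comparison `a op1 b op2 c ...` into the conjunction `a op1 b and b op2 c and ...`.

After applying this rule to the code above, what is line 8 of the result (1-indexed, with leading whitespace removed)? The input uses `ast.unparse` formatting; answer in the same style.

Transformed code:
def h(size, k, length, seq):
    size = 39
    length = size // size + seq % 2
    if k <= length:
        raise ValueError(length)
    for acc in seq:
        size = 15
        if 39 > size and size == seq:
            break
    seq = size - record(k)
    seq = size
    size = seq % seq
    length = length < k
    k = 38
    return seq

if 39 > size and size == seq:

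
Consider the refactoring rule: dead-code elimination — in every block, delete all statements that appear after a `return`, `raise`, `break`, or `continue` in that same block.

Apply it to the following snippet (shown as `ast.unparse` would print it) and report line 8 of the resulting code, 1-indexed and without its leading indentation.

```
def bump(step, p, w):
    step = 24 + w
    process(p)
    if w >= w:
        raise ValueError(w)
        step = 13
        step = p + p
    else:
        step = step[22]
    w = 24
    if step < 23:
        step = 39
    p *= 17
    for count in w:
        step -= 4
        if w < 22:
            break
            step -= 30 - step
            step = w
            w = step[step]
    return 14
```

Transformed code:
def bump(step, p, w):
    step = 24 + w
    process(p)
    if w >= w:
        raise ValueError(w)
    else:
        step = step[22]
    w = 24
    if step < 23:
        step = 39
    p *= 17
    for count in w:
        step -= 4
        if w < 22:
            break
    return 14

w = 24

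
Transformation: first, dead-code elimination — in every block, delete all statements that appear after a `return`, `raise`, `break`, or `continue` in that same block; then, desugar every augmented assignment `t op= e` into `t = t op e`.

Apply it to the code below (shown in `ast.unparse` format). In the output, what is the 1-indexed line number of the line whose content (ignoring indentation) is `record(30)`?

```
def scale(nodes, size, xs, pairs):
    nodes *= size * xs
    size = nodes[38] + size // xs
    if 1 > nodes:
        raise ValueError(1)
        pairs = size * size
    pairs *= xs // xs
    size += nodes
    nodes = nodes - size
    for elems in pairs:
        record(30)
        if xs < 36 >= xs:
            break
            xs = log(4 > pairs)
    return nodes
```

10

Transformed code:
def scale(nodes, size, xs, pairs):
    nodes = nodes * (size * xs)
    size = nodes[38] + size // xs
    if 1 > nodes:
        raise ValueError(1)
    pairs = pairs * (xs // xs)
    size = size + nodes
    nodes = nodes - size
    for elems in pairs:
        record(30)
        if xs < 36 >= xs:
            break
    return nodes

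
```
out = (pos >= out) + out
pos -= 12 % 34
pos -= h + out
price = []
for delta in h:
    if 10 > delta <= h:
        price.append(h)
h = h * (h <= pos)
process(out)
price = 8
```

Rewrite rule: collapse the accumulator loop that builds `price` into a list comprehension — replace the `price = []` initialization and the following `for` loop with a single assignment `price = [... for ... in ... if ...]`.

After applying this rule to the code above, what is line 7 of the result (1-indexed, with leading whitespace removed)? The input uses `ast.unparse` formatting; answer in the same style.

price = 8

Transformed code:
out = (pos >= out) + out
pos -= 12 % 34
pos -= h + out
price = [h for delta in h if 10 > delta <= h]
h = h * (h <= pos)
process(out)
price = 8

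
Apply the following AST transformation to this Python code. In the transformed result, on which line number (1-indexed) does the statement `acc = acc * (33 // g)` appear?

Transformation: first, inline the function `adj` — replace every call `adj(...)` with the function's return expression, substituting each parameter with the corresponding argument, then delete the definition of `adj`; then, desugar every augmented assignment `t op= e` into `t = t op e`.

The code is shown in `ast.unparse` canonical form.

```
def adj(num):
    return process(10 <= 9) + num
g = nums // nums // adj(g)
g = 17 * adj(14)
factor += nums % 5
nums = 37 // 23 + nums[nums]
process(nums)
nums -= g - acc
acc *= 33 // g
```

Transformed code:
g = nums // nums // (process(10 <= 9) + g)
g = 17 * (process(10 <= 9) + 14)
factor = factor + nums % 5
nums = 37 // 23 + nums[nums]
process(nums)
nums = nums - (g - acc)
acc = acc * (33 // g)

7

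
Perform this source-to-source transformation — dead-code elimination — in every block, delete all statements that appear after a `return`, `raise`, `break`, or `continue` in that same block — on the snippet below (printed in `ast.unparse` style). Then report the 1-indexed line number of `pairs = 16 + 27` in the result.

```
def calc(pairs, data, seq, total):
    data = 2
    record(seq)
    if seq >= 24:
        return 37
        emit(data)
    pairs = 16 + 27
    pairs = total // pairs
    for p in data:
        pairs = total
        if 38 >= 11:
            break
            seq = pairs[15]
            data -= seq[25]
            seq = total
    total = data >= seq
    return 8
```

Transformed code:
def calc(pairs, data, seq, total):
    data = 2
    record(seq)
    if seq >= 24:
        return 37
    pairs = 16 + 27
    pairs = total // pairs
    for p in data:
        pairs = total
        if 38 >= 11:
            break
    total = data >= seq
    return 8

6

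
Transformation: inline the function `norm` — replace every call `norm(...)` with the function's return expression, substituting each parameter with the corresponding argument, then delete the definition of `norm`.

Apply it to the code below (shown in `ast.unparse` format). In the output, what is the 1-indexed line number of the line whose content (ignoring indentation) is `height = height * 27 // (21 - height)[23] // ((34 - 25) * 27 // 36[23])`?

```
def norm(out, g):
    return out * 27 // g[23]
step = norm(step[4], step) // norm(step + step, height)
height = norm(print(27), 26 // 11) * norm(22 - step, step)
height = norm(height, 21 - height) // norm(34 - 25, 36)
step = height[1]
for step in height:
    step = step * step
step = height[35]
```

Transformed code:
step = step[4] * 27 // step[23] // ((step + step) * 27 // height[23])
height = print(27) * 27 // (26 // 11)[23] * ((22 - step) * 27 // step[23])
height = height * 27 // (21 - height)[23] // ((34 - 25) * 27 // 36[23])
step = height[1]
for step in height:
    step = step * step
step = height[35]

3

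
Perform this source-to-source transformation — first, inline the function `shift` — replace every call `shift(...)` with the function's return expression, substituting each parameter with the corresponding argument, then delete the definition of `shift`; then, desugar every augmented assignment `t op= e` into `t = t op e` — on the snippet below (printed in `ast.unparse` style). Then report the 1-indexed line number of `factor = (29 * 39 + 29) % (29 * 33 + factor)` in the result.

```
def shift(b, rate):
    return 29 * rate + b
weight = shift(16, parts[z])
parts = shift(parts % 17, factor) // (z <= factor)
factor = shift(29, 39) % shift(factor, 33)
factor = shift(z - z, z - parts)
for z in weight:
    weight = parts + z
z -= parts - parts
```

3

Transformed code:
weight = 29 * parts[z] + 16
parts = (29 * factor + parts % 17) // (z <= factor)
factor = (29 * 39 + 29) % (29 * 33 + factor)
factor = 29 * (z - parts) + (z - z)
for z in weight:
    weight = parts + z
z = z - (parts - parts)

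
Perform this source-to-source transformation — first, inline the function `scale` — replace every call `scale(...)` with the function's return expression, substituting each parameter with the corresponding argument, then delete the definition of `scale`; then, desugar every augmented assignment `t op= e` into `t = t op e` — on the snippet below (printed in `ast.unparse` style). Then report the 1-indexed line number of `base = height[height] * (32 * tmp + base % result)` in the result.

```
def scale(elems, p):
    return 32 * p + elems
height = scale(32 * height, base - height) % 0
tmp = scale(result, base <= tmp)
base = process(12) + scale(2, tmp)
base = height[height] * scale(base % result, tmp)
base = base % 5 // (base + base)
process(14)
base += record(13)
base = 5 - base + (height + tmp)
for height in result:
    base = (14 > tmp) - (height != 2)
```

4

Transformed code:
height = (32 * (base - height) + 32 * height) % 0
tmp = 32 * (base <= tmp) + result
base = process(12) + (32 * tmp + 2)
base = height[height] * (32 * tmp + base % result)
base = base % 5 // (base + base)
process(14)
base = base + record(13)
base = 5 - base + (height + tmp)
for height in result:
    base = (14 > tmp) - (height != 2)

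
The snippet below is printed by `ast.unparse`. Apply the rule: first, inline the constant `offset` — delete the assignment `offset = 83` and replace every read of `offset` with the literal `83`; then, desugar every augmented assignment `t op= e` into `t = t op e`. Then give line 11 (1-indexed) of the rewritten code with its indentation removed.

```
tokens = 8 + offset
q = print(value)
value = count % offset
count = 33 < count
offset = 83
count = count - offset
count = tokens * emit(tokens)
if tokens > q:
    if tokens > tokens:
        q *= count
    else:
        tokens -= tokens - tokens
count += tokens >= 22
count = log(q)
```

tokens = tokens - (tokens - tokens)

Transformed code:
tokens = 8 + 83
q = print(value)
value = count % 83
count = 33 < count
count = count - 83
count = tokens * emit(tokens)
if tokens > q:
    if tokens > tokens:
        q = q * count
    else:
        tokens = tokens - (tokens - tokens)
count = count + (tokens >= 22)
count = log(q)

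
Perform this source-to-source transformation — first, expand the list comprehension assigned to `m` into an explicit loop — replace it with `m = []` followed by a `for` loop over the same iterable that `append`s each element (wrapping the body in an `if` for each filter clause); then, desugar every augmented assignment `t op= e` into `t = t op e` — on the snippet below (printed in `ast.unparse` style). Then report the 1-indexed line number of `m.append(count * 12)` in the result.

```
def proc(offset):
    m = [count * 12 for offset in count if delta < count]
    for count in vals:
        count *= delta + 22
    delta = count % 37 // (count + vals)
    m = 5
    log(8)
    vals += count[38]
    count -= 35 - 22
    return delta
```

5

Transformed code:
def proc(offset):
    m = []
    for offset in count:
        if delta < count:
            m.append(count * 12)
    for count in vals:
        count = count * (delta + 22)
    delta = count % 37 // (count + vals)
    m = 5
    log(8)
    vals = vals + count[38]
    count = count - (35 - 22)
    return delta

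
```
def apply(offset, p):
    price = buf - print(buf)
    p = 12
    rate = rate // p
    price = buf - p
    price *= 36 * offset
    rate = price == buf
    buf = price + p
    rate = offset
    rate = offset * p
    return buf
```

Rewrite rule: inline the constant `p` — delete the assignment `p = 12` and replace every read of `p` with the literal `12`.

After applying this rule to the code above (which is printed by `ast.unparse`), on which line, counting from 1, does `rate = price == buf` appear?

Transformed code:
def apply(offset, p):
    price = buf - print(buf)
    rate = rate // 12
    price = buf - 12
    price *= 36 * offset
    rate = price == buf
    buf = price + 12
    rate = offset
    rate = offset * 12
    return buf

6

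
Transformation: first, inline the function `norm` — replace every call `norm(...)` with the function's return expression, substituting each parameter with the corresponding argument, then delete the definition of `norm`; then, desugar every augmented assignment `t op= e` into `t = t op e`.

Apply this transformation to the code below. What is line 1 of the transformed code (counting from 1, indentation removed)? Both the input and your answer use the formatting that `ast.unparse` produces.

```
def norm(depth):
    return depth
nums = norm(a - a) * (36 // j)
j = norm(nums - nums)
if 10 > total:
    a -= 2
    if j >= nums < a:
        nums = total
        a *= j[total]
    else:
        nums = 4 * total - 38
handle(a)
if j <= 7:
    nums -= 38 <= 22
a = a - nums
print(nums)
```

Transformed code:
nums = (a - a) * (36 // j)
j = nums - nums
if 10 > total:
    a = a - 2
    if j >= nums < a:
        nums = total
        a = a * j[total]
    else:
        nums = 4 * total - 38
handle(a)
if j <= 7:
    nums = nums - (38 <= 22)
a = a - nums
print(nums)

nums = (a - a) * (36 // j)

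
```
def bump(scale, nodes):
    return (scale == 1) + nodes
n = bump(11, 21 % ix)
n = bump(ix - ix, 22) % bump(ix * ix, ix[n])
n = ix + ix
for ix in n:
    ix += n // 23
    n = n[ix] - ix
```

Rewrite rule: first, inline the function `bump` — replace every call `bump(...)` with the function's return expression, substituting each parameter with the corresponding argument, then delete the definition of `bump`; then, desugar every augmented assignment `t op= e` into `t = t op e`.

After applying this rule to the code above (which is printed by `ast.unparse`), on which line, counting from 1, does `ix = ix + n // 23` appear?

Transformed code:
n = (11 == 1) + 21 % ix
n = ((ix - ix == 1) + 22) % ((ix * ix == 1) + ix[n])
n = ix + ix
for ix in n:
    ix = ix + n // 23
    n = n[ix] - ix

5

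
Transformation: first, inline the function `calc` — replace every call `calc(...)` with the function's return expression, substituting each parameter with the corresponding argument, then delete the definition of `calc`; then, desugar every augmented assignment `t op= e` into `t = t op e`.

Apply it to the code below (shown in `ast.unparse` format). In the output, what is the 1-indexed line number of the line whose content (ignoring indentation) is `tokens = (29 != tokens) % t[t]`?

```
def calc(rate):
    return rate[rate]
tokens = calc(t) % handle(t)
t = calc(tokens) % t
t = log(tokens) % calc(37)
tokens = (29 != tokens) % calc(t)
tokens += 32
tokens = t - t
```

4

Transformed code:
tokens = t[t] % handle(t)
t = tokens[tokens] % t
t = log(tokens) % 37[37]
tokens = (29 != tokens) % t[t]
tokens = tokens + 32
tokens = t - t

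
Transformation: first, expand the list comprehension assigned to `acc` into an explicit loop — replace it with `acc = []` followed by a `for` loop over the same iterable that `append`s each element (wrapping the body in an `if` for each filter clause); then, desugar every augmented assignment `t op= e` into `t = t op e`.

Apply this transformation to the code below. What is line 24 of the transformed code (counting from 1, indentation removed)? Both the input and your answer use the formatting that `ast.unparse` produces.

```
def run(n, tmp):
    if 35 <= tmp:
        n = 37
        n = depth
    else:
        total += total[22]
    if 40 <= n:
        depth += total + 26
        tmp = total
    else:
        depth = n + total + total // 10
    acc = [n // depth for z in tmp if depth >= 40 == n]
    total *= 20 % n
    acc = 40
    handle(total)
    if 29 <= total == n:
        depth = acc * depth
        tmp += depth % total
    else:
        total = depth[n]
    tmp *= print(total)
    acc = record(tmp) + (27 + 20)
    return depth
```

Transformed code:
def run(n, tmp):
    if 35 <= tmp:
        n = 37
        n = depth
    else:
        total = total + total[22]
    if 40 <= n:
        depth = depth + (total + 26)
        tmp = total
    else:
        depth = n + total + total // 10
    acc = []
    for z in tmp:
        if depth >= 40 == n:
            acc.append(n // depth)
    total = total * (20 % n)
    acc = 40
    handle(total)
    if 29 <= total == n:
        depth = acc * depth
        tmp = tmp + depth % total
    else:
        total = depth[n]
    tmp = tmp * print(total)
    acc = record(tmp) + (27 + 20)
    return depth

tmp = tmp * print(total)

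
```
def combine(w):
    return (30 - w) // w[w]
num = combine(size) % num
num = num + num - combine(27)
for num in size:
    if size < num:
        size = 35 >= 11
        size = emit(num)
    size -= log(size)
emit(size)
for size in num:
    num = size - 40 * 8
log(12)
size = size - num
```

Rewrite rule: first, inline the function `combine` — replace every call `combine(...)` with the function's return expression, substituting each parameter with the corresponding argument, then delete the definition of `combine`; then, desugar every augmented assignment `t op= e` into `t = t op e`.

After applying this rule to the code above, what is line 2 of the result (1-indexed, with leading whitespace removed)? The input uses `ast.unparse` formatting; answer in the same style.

Transformed code:
num = (30 - size) // size[size] % num
num = num + num - (30 - 27) // 27[27]
for num in size:
    if size < num:
        size = 35 >= 11
        size = emit(num)
    size = size - log(size)
emit(size)
for size in num:
    num = size - 40 * 8
log(12)
size = size - num

num = num + num - (30 - 27) // 27[27]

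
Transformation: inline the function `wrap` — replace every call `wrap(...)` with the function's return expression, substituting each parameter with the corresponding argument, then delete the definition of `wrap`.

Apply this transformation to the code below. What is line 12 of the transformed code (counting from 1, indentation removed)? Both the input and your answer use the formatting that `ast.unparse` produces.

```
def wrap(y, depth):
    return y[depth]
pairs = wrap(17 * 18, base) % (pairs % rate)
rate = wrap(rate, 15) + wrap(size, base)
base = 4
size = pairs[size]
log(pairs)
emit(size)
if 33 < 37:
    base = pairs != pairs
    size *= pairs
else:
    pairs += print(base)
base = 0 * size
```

base = 0 * size

Transformed code:
pairs = (17 * 18)[base] % (pairs % rate)
rate = rate[15] + size[base]
base = 4
size = pairs[size]
log(pairs)
emit(size)
if 33 < 37:
    base = pairs != pairs
    size *= pairs
else:
    pairs += print(base)
base = 0 * size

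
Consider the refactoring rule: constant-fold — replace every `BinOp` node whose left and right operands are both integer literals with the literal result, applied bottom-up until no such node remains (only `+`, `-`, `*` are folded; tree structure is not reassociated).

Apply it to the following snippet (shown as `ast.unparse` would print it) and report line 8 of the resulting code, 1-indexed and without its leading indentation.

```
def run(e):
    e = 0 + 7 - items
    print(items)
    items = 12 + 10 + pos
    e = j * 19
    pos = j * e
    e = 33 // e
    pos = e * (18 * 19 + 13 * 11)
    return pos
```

pos = e * 485

Transformed code:
def run(e):
    e = 7 - items
    print(items)
    items = 22 + pos
    e = j * 19
    pos = j * e
    e = 33 // e
    pos = e * 485
    return pos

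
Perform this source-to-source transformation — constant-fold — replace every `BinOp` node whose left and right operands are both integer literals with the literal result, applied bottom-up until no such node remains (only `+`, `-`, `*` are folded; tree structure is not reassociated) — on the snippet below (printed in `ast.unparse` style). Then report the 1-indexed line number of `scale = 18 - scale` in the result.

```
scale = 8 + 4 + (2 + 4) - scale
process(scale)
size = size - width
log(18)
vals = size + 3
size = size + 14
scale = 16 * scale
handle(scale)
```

Transformed code:
scale = 18 - scale
process(scale)
size = size - width
log(18)
vals = size + 3
size = size + 14
scale = 16 * scale
handle(scale)

1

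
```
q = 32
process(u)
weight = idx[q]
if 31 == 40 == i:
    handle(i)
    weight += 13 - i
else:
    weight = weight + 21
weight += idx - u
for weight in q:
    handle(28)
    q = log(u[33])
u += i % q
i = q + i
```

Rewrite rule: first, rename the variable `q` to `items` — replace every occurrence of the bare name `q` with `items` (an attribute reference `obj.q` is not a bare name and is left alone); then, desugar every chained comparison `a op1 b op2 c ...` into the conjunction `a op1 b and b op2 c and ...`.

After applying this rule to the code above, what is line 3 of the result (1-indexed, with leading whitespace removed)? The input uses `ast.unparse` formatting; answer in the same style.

weight = idx[items]

Transformed code:
items = 32
process(u)
weight = idx[items]
if 31 == 40 and 40 == i:
    handle(i)
    weight += 13 - i
else:
    weight = weight + 21
weight += idx - u
for weight in items:
    handle(28)
    items = log(u[33])
u += i % items
i = items + i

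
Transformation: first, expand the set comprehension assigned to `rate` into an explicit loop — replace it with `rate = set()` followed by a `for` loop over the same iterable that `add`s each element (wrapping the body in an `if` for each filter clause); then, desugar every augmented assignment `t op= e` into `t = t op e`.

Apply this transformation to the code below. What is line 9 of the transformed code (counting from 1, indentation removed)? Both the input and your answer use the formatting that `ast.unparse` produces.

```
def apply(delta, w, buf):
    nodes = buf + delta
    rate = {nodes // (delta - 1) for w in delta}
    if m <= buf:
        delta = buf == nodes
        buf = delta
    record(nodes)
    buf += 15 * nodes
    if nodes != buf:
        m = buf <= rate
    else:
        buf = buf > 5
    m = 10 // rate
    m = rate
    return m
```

record(nodes)

Transformed code:
def apply(delta, w, buf):
    nodes = buf + delta
    rate = set()
    for w in delta:
        rate.add(nodes // (delta - 1))
    if m <= buf:
        delta = buf == nodes
        buf = delta
    record(nodes)
    buf = buf + 15 * nodes
    if nodes != buf:
        m = buf <= rate
    else:
        buf = buf > 5
    m = 10 // rate
    m = rate
    return m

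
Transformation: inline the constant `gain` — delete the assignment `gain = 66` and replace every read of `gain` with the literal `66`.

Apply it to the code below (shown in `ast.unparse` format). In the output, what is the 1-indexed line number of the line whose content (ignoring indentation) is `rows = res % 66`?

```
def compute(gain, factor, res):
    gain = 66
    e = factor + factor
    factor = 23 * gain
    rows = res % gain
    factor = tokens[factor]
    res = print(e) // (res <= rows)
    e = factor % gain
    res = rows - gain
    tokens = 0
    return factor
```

Transformed code:
def compute(gain, factor, res):
    e = factor + factor
    factor = 23 * 66
    rows = res % 66
    factor = tokens[factor]
    res = print(e) // (res <= rows)
    e = factor % 66
    res = rows - 66
    tokens = 0
    return factor

4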